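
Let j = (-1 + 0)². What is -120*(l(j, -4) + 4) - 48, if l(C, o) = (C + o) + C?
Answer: -288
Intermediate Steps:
j = 1 (j = (-1)² = 1)
l(C, o) = o + 2*C
-120*(l(j, -4) + 4) - 48 = -120*((-4 + 2*1) + 4) - 48 = -120*((-4 + 2) + 4) - 48 = -120*(-2 + 4) - 48 = -120*2 - 48 = -24*10 - 48 = -240 - 48 = -288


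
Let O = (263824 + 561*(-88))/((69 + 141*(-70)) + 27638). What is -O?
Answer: -214456/17837 ≈ -12.023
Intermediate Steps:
O = 214456/17837 (O = (263824 - 49368)/((69 - 9870) + 27638) = 214456/(-9801 + 27638) = 214456/17837 ≈ 12.023)
-O = -1*214456/17837 = -214456/17837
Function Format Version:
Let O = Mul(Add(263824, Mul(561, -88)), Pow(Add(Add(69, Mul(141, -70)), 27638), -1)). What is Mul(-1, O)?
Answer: Rational(-214456, 17837) ≈ -12.023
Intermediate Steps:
O = Rational(214456, 17837) (O = Mul(Add(263824, -49368), Pow(Add(Add(69, -9870), 27638), -1)) = Mul(214456, Pow(Add(-9801, 27638), -1)) = Mul(214456, Pow(17837, -1)) = Mul(214456, Rational(1, 17837)) = Rational(214456, 17837) ≈ 12.023)
Mul(-1, O) = Mul(-1, Rational(214456, 17837)) = Rational(-214456, 17837)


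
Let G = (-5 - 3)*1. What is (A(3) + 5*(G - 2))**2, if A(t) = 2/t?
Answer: 21904/9 ≈ 2433.8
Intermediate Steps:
G = -8 (G = -8*1 = -8)
(A(3) + 5*(G - 2))**2 = (2/3 + 5*(-8 - 2))**2 = (2*(1/3) + 5*(-10))**2 = (2/3 - 50)**2 = (-148/3)**2 = 21904/9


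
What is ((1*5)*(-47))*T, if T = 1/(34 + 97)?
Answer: -235/131 ≈ -1.7939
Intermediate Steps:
T = 1/131 ≈ 0.0076336
((1*5)*(-47))*T = ((1*5)*(-47))*(1/131) = (5*(-47))*(1/131) = -235*1/131 = -235/131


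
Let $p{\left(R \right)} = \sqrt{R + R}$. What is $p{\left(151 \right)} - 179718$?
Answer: $-179718 + \sqrt{302} \approx -1.797 \cdot 10^{5}$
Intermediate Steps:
$p{\left(R \right)} = \sqrt{2} \sqrt{R}$ ($p{\left(R \right)} = \sqrt{2 R} = \sqrt{2} \sqrt{R}$)
$p{\left(151 \right)} - 179718 = \sqrt{2} \sqrt{151} - 179718 = \sqrt{302} - 179718 = -179718 + \sqrt{302}$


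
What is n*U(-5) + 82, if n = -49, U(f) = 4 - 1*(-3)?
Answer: -261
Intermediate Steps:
U(f) = 7 (U(f) = 4 + 3 = 7)
n*U(-5) + 82 = -49*7 + 82 = -343 + 82 = -261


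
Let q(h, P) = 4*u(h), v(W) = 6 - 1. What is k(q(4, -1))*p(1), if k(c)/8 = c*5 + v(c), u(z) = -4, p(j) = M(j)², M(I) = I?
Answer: -600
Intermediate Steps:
v(W) = 5
p(j) = j²
q(h, P) = -16 (q(h, P) = 4*(-4) = -16)
k(c) = 40 + 40*c (k(c) = 8*(c*5 + 5) = 8*(5*c + 5) = 8*(5 + 5*c) = 40 + 40*c)
k(q(4, -1))*p(1) = (40 + 40*(-16))*1² = (40 - 640)*1 = -600*1 = -600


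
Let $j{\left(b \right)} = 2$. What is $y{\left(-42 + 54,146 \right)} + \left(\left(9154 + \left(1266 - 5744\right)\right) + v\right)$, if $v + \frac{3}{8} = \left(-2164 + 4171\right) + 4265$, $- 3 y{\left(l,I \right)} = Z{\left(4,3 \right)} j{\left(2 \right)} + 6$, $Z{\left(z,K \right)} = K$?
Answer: $\frac{87549}{8} \approx 10944.0$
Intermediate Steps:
$y{\left(l,I \right)} = -4$ ($y{\left(l,I \right)} = - \frac{3 \cdot 2 + 6}{3} = - \frac{6 + 6}{3} = \left(- \frac{1}{3}\right) 12 = -4$)
$v = \frac{50173}{8}$ ($v = - \frac{3}{8} + \left(\left(-2164 + 4171\right) + 4265\right) = - \frac{3}{8} + \left(2007 + 4265\right) = - \frac{3}{8} + 6272 = \frac{50173}{8} \approx 6271.6$)
$y{\left(-42 + 54,146 \right)} + \left(\left(9154 + \left(1266 - 5744\right)\right) + v\right) = -4 + \left(\left(9154 + \left(1266 - 5744\right)\right) + \frac{50173}{8}\right) = -4 + \left(\left(9154 - 4478\right) + \frac{50173}{8}\right) = -4 + \left(4676 + \frac{50173}{8}\right) = -4 + \frac{87581}{8} = \frac{87549}{8}$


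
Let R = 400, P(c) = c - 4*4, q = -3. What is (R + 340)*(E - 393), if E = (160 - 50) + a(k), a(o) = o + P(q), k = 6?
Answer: -219040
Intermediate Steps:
P(c) = -16 + c (P(c) = c - 16 = -16 + c)
a(o) = -19 + o (a(o) = o + (-16 - 3) = o - 19 = -19 + o)
E = 97 (E = (160 - 50) + (-19 + 6) = 110 - 13 = 97)
(R + 340)*(E - 393) = (400 + 340)*(97 - 393) = 740*(-296) = -219040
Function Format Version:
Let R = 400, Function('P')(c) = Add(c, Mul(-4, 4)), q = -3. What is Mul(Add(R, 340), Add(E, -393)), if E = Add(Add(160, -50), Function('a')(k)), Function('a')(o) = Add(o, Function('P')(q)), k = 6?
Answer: -219040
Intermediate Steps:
Function('P')(c) = Add(-16, c) (Function('P')(c) = Add(c, -16) = Add(-16, c))
Function('a')(o) = Add(-19, o) (Function('a')(o) = Add(o, Add(-16, -3)) = Add(o, -19) = Add(-19, o))
E = 97 (E = Add(Add(160, -50), Add(-19, 6)) = Add(110, -13) = 97)
Mul(Add(R, 340), Add(E, -393)) = Mul(Add(400, 340), Add(97, -393)) = Mul(740, -296) = -219040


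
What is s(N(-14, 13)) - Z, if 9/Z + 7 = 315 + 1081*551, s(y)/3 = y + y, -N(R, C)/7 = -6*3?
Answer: 450529875/595939 ≈ 756.00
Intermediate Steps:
N(R, C) = 126 (N(R, C) = -(-42)*3 = -7*(-18) = 126)
s(y) = 6*y (s(y) = 3*(y + y) = 3*(2*y) = 6*y)
Z = 9/595939 (Z = 9/(-7 + (315 + 1081*551)) = 9/(-7 + (315 + 595631)) = 9/(-7 + 595946) = 9/595939 ≈ 1.5102e-5)
s(N(-14, 13)) - Z = 6*126 - 1*9/595939 = 756 - 9/595939 = 450529875/595939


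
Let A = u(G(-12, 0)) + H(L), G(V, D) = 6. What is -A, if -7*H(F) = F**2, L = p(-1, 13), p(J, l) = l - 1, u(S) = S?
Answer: 102/7 ≈ 14.571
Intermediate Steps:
p(J, l) = -1 + l
L = 12 (L = -1 + 13 = 12)
H(F) = -F**2/7
A = -102/7 (A = 6 - 1/7*12**2 = 6 - 1/7*144 = 6 - 144/7 = -102/7 ≈ -14.571)
-A = -1*(-102/7) = 102/7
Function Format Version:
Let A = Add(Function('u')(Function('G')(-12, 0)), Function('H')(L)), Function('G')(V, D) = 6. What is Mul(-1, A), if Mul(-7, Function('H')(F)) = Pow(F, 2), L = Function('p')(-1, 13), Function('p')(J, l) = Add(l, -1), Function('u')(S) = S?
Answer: Rational(102, 7) ≈ 14.571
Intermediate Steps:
Function('p')(J, l) = Add(-1, l)
L = 12 (L = Add(-1, 13) = 12)
Function('H')(F) = Mul(Rational(-1, 7), Pow(F, 2))
A = Rational(-102, 7) (A = Add(6, Mul(Rational(-1, 7), Pow(12, 2))) = Add(6, Mul(Rational(-1, 7), 144)) = Add(6, Rational(-144, 7)) = Rational(-102, 7) ≈ -14.571)
Mul(-1, A) = Mul(-1, Rational(-102, 7)) = Rational(102, 7)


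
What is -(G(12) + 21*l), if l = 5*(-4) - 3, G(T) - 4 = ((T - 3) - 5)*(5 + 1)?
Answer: 455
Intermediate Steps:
G(T) = -44 + 6*T (G(T) = 4 + ((T - 3) - 5)*(5 + 1) = 4 + ((-3 + T) - 5)*6 = 4 + (-8 + T)*6 = 4 + (-48 + 6*T) = -44 + 6*T)
l = -23 (l = -20 - 3 = -23)
-(G(12) + 21*l) = -((-44 + 6*12) + 21*(-23)) = -((-44 + 72) - 483) = -(28 - 483) = -1*(-455) = 455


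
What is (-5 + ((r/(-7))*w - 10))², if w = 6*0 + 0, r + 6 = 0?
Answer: 225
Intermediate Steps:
r = -6 (r = -6 + 0 = -6)
w = 0 (w = 0 + 0 = 0)
(-5 + ((r/(-7))*w - 10))² = (-5 + (-6/(-7)*0 - 10))² = (-5 + (-6*(-⅐)*0 - 10))² = (-5 + ((6/7)*0 - 10))² = (-5 + (0 - 10))² = (-5 - 10)² = (-15)² = 225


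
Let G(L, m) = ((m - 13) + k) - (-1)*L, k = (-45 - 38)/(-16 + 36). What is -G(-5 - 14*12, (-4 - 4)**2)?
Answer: 2523/20 ≈ 126.15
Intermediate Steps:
k = -83/20 ≈ -4.1500
G(L, m) = -343/20 + L + m (G(L, m) = ((m - 13) - 83/20) - (-1)*L = ((-13 + m) - 83/20) + L = (-343/20 + m) + L = -343/20 + L + m)
-G(-5 - 14*12, (-4 - 4)**2) = -(-343/20 + (-5 - 14*12) + (-4 - 4)**2) = -(-343/20 + (-5 - 168) + (-8)**2) = -(-343/20 - 173 + 64) = -1*(-2523/20) = 2523/20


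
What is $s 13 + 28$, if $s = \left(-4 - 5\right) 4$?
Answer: $-440$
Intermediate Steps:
$s = -36$ ($s = \left(-9\right) 4 = -36$)
$s 13 + 28 = \left(-36\right) 13 + 28 = -468 + 28 = -440$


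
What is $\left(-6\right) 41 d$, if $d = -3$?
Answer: $738$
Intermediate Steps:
$\left(-6\right) 41 d = \left(-6\right) 41 \left(-3\right) = \left(-246\right) \left(-3\right) = 738$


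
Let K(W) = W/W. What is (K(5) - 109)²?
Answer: 11664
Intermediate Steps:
K(W) = 1
(K(5) - 109)² = (1 - 109)² = (-108)² = 11664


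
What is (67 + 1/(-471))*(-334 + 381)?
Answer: 1483132/471 ≈ 3148.9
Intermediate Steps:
(67 + 1/(-471))*(-334 + 381) = (67 + 1*(-1/471))*47 = (67 - 1/471)*47 = (31556/471)*47 = 1483132/471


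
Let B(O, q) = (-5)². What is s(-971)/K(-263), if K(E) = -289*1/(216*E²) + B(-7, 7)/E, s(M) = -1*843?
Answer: 12594844872/1420489 ≈ 8866.6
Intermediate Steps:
B(O, q) = 25
s(M) = -843
K(E) = 25/E - 289/(216*E²) (K(E) = -289*1/(216*E²) + 25/E = -289/(216*E²) + 25/E = 25/E - 289/(216*E²))
s(-971)/K(-263) = -843*14940504/(-289 + 5400*(-263)) = -843*14940504/(-289 - 1420200) = -843/((1/216)*(1/69169)*(-1420489)) = -843/(-1420489/14940504) = -843*(-14940504/1420489) = 12594844872/1420489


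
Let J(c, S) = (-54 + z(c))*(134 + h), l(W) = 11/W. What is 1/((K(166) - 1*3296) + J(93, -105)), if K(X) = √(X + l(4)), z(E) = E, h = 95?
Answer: 4508/25402445 - 6*√3/25402445 ≈ 0.00017705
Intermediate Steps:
K(X) = √(11/4 + X) (K(X) = √(X + 11/4) = √(11/4 + X))
J(c, S) = -12366 + 229*c (J(c, S) = (-54 + c)*(134 + 95) = (-54 + c)*229 = -12366 + 229*c)
1/((K(166) - 1*3296) + J(93, -105)) = 1/((√(11 + 4*166)/2 - 1*3296) + (-12366 + 229*93)) = 1/((√(11 + 664)/2 - 3296) + (-12366 + 21297)) = 1/((√675/2 - 3296) + 8931) = 1/(((15*√3)/2 - 3296) + 8931) = 1/((15*√3/2 - 3296) + 8931) = 1/((-3296 + 15*√3/2) + 8931) = 1/(5635 + 15*√3/2)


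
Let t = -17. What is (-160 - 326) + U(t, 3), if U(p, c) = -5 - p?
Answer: -474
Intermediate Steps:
(-160 - 326) + U(t, 3) = (-160 - 326) + (-5 - 1*(-17)) = -486 + (-5 + 17) = -486 + 12 = -474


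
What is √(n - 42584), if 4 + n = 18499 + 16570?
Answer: I*√7519 ≈ 86.712*I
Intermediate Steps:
n = 35065 (n = -4 + (18499 + 16570) = -4 + 35069 = 35065)
√(n - 42584) = √(35065 - 42584) = √(-7519) = I*√7519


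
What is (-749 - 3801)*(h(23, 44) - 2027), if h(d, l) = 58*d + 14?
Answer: 3089450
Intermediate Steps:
h(d, l) = 14 + 58*d
(-749 - 3801)*(h(23, 44) - 2027) = (-749 - 3801)*((14 + 58*23) - 2027) = -4550*((14 + 1334) - 2027) = -4550*(1348 - 2027) = -4550*(-679) = 3089450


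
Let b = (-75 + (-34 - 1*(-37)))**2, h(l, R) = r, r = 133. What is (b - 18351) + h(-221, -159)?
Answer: -13034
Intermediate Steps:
h(l, R) = 133
b = 5184 (b = (-75 + (-34 + 37))**2 = (-75 + 3)**2 = (-72)**2 = 5184)
(b - 18351) + h(-221, -159) = (5184 - 18351) + 133 = -13167 + 133 = -13034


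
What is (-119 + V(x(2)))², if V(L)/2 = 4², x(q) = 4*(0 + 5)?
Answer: 7569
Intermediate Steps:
x(q) = 20 (x(q) = 4*5 = 20)
V(L) = 32 (V(L) = 2*4² = 2*16 = 32)
(-119 + V(x(2)))² = (-119 + 32)² = (-87)² = 7569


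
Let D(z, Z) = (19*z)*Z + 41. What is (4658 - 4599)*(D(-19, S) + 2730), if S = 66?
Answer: -1242245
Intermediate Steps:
D(z, Z) = 41 + 19*Z*z (D(z, Z) = 19*Z*z + 41 = 41 + 19*Z*z)
(4658 - 4599)*(D(-19, S) + 2730) = (4658 - 4599)*((41 + 19*66*(-19)) + 2730) = 59*((41 - 23826) + 2730) = 59*(-23785 + 2730) = 59*(-21055) = -1242245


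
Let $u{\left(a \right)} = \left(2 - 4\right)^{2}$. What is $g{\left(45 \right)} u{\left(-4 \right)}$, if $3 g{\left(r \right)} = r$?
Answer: $60$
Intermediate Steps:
$u{\left(a \right)} = 4$ ($u{\left(a \right)} = \left(-2\right)^{2} = 4$)
$g{\left(r \right)} = \frac{r}{3}$
$g{\left(45 \right)} u{\left(-4 \right)} = \frac{1}{3} \cdot 45 \cdot 4 = 15 \cdot 4 = 60$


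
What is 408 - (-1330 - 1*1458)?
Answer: 3196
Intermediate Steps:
408 - (-1330 - 1*1458) = 408 - (-1330 - 1458) = 408 - 1*(-2788) = 408 + 2788 = 3196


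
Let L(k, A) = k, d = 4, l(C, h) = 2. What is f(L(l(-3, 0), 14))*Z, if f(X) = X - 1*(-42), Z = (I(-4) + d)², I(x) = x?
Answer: 0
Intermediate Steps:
Z = 0 (Z = (-4 + 4)² = 0² = 0)
f(X) = 42 + X (f(X) = X + 42 = 42 + X)
f(L(l(-3, 0), 14))*Z = (42 + 2)*0 = 44*0 = 0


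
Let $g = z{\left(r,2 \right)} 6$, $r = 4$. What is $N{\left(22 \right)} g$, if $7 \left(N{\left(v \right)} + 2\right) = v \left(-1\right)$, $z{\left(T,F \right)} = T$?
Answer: $- \frac{864}{7} \approx -123.43$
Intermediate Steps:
$g = 24$ ($g = 4 \cdot 6 = 24$)
$N{\left(v \right)} = -2 - \frac{v}{7}$ ($N{\left(v \right)} = -2 + \frac{v \left(-1\right)}{7} = -2 + \frac{\left(-1\right) v}{7} = -2 - \frac{v}{7}$)
$N{\left(22 \right)} g = \left(-2 - \frac{22}{7}\right) 24 = \left(- \frac{36}{7}\right) 24 = - \frac{864}{7}$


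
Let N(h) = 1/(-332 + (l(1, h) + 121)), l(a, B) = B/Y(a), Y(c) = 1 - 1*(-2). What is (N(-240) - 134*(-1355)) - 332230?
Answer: -43842061/291 ≈ -1.5066e+5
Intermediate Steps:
Y(c) = 3 (Y(c) = 1 + 2 = 3)
l(a, B) = B/3
N(h) = 1/(-211 + h/3) (N(h) = 1/(-332 + (h/3 + 121)) = 1/(-332 + (121 + h/3)) = 1/(-211 + h/3))
(N(-240) - 134*(-1355)) - 332230 = (3/(-633 - 240) - 134*(-1355)) - 332230 = (3/(-873) + 181570) - 332230 = (3*(-1/873) + 181570) - 332230 = (-1/291 + 181570) - 332230 = 52836869/291 - 332230 = -43842061/291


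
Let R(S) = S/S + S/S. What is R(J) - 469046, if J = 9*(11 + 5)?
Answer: -469044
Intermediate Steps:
J = 144 (J = 9*16 = 144)
R(S) = 2 (R(S) = 1 + 1 = 2)
R(J) - 469046 = 2 - 469046 = -469044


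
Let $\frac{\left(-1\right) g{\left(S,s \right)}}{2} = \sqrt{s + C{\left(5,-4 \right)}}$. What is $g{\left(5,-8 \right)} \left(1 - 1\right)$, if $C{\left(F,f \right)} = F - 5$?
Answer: $0$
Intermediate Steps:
$C{\left(F,f \right)} = -5 + F$
$g{\left(S,s \right)} = - 2 \sqrt{s}$ ($g{\left(S,s \right)} = - 2 \sqrt{s + \left(-5 + 5\right)} = - 2 \sqrt{s + 0} = - 2 \sqrt{s}$)
$g{\left(5,-8 \right)} \left(1 - 1\right) = - 2 \sqrt{-8} \left(1 - 1\right) = - 2 \cdot 2 i \sqrt{2} \left(1 - 1\right) = - 4 i \sqrt{2} \cdot 0 = 0$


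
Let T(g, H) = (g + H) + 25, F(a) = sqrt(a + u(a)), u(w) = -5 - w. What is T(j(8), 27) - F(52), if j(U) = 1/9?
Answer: 469/9 - I*sqrt(5) ≈ 52.111 - 2.2361*I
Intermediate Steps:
j(U) = 1/9
F(a) = I*sqrt(5) (F(a) = sqrt(a + (-5 - a)) = sqrt(-5) = I*sqrt(5))
T(g, H) = 25 + H + g (T(g, H) = (H + g) + 25 = 25 + H + g)
T(j(8), 27) - F(52) = (25 + 27 + 1/9) - I*sqrt(5) = 469/9 - I*sqrt(5)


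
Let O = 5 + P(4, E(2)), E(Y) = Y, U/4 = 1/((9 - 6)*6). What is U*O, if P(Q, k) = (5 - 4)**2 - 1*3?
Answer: 2/3 ≈ 0.66667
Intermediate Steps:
U = 2/9 (U = 4/(((9 - 6)*6)) = 4/((3*6)) = 4/18 = 4*(1/18) = 2/9 ≈ 0.22222)
P(Q, k) = -2 (P(Q, k) = 1**2 - 3 = 1 - 3 = -2)
O = 3 (O = 5 - 2 = 3)
U*O = (2/9)*3 = 2/3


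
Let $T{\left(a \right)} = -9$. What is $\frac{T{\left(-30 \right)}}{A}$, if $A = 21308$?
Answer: $- \frac{9}{21308} \approx -0.00042238$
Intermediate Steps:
$\frac{T{\left(-30 \right)}}{A} = - \frac{9}{21308}$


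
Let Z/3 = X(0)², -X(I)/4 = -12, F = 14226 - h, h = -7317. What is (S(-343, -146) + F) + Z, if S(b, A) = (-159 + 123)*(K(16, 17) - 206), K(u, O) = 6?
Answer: 35655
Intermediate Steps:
F = 21543 (F = 14226 - 1*(-7317) = 14226 + 7317 = 21543)
X(I) = 48 (X(I) = -4*(-12) = 48)
S(b, A) = 7200 (S(b, A) = (-159 + 123)*(6 - 206) = -36*(-200) = 7200)
Z = 6912 (Z = 3*48² = 3*2304 = 6912)
(S(-343, -146) + F) + Z = (7200 + 21543) + 6912 = 28743 + 6912 = 35655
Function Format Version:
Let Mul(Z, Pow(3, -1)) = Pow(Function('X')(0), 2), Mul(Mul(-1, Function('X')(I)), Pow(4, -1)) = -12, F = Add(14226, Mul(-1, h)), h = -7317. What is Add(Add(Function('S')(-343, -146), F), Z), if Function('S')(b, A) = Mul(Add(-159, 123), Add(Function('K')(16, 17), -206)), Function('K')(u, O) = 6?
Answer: 35655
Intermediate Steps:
F = 21543 (F = Add(14226, Mul(-1, -7317)) = Add(14226, 7317) = 21543)
Function('X')(I) = 48 (Function('X')(I) = Mul(-4, -12) = 48)
Function('S')(b, A) = 7200 (Function('S')(b, A) = Mul(Add(-159, 123), Add(6, -206)) = Mul(-36, -200) = 7200)
Z = 6912 (Z = Mul(3, Pow(48, 2)) = Mul(3, 2304) = 6912)
Add(Add(Function('S')(-343, -146), F), Z) = Add(Add(7200, 21543), 6912) = Add(28743, 6912) = 35655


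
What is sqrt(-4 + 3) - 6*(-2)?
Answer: 12 + I ≈ 12.0 + 1.0*I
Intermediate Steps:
sqrt(-4 + 3) - 6*(-2) = sqrt(-1) + 12 = I + 12 = 12 + I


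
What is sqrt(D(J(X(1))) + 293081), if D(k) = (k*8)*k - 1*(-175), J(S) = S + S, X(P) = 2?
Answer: 26*sqrt(434) ≈ 541.65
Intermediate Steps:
J(S) = 2*S
D(k) = 175 + 8*k**2 (D(k) = (8*k)*k + 175 = 8*k**2 + 175 = 175 + 8*k**2)
sqrt(D(J(X(1))) + 293081) = sqrt((175 + 8*(2*2)**2) + 293081) = sqrt((175 + 8*4**2) + 293081) = sqrt((175 + 8*16) + 293081) = sqrt((175 + 128) + 293081) = sqrt(303 + 293081) = sqrt(293384) = 26*sqrt(434)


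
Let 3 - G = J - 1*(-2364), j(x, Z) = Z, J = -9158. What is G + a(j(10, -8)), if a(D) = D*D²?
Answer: 6285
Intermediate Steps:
a(D) = D³
G = 6797 (G = 3 - (-9158 - 1*(-2364)) = 3 - (-9158 + 2364) = 3 - 1*(-6794) = 3 + 6794 = 6797)
G + a(j(10, -8)) = 6797 + (-8)³ = 6797 - 512 = 6285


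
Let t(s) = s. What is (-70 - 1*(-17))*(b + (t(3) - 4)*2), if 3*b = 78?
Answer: -1272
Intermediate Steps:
b = 26 (b = (1/3)*78 = 26)
(-70 - 1*(-17))*(b + (t(3) - 4)*2) = (-70 - 1*(-17))*(26 + (3 - 4)*2) = (-70 + 17)*(26 - 1*2) = -53*(26 - 2) = -53*24 = -1272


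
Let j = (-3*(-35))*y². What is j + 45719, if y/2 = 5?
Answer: 56219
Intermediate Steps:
y = 10 (y = 2*5 = 10)
j = 10500 (j = -3*(-35)*10² = 105*100 = 10500)
j + 45719 = 10500 + 45719 = 56219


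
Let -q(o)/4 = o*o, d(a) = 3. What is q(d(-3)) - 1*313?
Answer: -349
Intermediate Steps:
q(o) = -4*o² (q(o) = -4*o*o = -4*o²)
q(d(-3)) - 1*313 = -4*3² - 1*313 = -4*9 - 313 = -36 - 313 = -349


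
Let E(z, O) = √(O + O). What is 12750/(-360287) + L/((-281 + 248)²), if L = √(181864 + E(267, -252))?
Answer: -12750/360287 + √(181864 + 6*I*√14)/1089 ≈ 0.35621 + 2.417e-5*I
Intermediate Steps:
E(z, O) = √2*√O (E(z, O) = √(2*O) = √2*√O)
L = √(181864 + 6*I*√14) (L = √(181864 + √2*√(-252)) = √(181864 + √2*(6*I*√7)) = √(181864 + 6*I*√14) ≈ 426.46 + 0.026*I)
12750/(-360287) + L/((-281 + 248)²) = 12750/(-360287) + √(181864 + 6*I*√14)/((-281 + 248)²) = 12750*(-1/360287) + √(181864 + 6*I*√14)/((-33)²) = -12750/360287 + √(181864 + 6*I*√14)/1089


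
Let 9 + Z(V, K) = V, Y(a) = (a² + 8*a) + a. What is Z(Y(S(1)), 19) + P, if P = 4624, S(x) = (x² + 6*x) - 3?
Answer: 4667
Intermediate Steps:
S(x) = -3 + x² + 6*x
Y(a) = a² + 9*a
Z(V, K) = -9 + V
Z(Y(S(1)), 19) + P = (-9 + (-3 + 1² + 6*1)*(9 + (-3 + 1² + 6*1))) + 4624 = (-9 + (-3 + 1 + 6)*(9 + (-3 + 1 + 6))) + 4624 = (-9 + 4*(9 + 4)) + 4624 = (-9 + 4*13) + 4624 = (-9 + 52) + 4624 = 43 + 4624 = 4667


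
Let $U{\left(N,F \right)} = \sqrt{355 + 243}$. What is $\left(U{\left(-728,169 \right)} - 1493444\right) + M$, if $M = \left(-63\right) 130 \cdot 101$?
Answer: $-2320634 + \sqrt{598} \approx -2.3206 \cdot 10^{6}$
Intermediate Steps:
$M = -827190$ ($M = \left(-8190\right) 101 = -827190$)
$U{\left(N,F \right)} = \sqrt{598}$
$\left(U{\left(-728,169 \right)} - 1493444\right) + M = \left(\sqrt{598} - 1493444\right) - 827190 = \left(-1493444 + \sqrt{598}\right) - 827190 = -2320634 + \sqrt{598}$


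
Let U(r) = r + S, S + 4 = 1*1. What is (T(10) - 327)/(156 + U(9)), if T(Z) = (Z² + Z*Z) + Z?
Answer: -13/18 ≈ -0.72222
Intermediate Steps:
T(Z) = Z + 2*Z² (T(Z) = (Z² + Z²) + Z = 2*Z² + Z = Z + 2*Z²)
S = -3 (S = -4 + 1*1 = -4 + 1 = -3)
U(r) = -3 + r (U(r) = r - 3 = -3 + r)
(T(10) - 327)/(156 + U(9)) = (10*(1 + 2*10) - 327)/(156 + (-3 + 9)) = (10*(1 + 20) - 327)/(156 + 6) = (10*21 - 327)/162 = (210 - 327)*(1/162) = -117*1/162 = -13/18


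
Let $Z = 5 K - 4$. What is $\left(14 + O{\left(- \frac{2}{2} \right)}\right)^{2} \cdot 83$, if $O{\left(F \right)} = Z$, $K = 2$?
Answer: $33200$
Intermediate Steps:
$Z = 6$ ($Z = 5 \cdot 2 - 4 = 10 - 4 = 6$)
$O{\left(F \right)} = 6$
$\left(14 + O{\left(- \frac{2}{2} \right)}\right)^{2} \cdot 83 = \left(14 + 6\right)^{2} \cdot 83 = 20^{2} \cdot 83 = 400 \cdot 83 = 33200$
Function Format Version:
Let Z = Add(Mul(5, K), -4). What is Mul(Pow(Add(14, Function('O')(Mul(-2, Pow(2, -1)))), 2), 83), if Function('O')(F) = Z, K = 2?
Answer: 33200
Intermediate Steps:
Z = 6 (Z = Add(Mul(5, 2), -4) = Add(10, -4) = 6)
Function('O')(F) = 6
Mul(Pow(Add(14, Function('O')(Mul(-2, Pow(2, -1)))), 2), 83) = Mul(Pow(Add(14, 6), 2), 83) = Mul(Pow(20, 2), 83) = Mul(400, 83) = 33200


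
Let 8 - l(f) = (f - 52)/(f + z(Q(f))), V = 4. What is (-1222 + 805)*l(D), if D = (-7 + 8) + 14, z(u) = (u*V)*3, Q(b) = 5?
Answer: -88543/25 ≈ -3541.7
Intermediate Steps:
z(u) = 12*u (z(u) = (u*4)*3 = (4*u)*3 = 12*u)
D = 15 (D = 1 + 14 = 15)
l(f) = 8 - (-52 + f)/(60 + f) (l(f) = 8 - (f - 52)/(f + 12*5) = 8 - (-52 + f)/(f + 60) = 8 - (-52 + f)/(60 + f))
(-1222 + 805)*l(D) = (-1222 + 805)*(7*(76 + 15)/(60 + 15)) = -2919*91/75 = -417*637/75 = -88543/25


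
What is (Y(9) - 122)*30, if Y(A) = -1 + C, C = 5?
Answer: -3540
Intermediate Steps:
Y(A) = 4 (Y(A) = -1 + 5 = 4)
(Y(9) - 122)*30 = (4 - 122)*30 = -118*30 = -3540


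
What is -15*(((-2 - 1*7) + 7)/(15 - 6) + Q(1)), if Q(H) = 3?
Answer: -125/3 ≈ -41.667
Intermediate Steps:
-15*(((-2 - 1*7) + 7)/(15 - 6) + Q(1)) = -15*(((-2 - 1*7) + 7)/(15 - 6) + 3) = -15*(((-2 - 7) + 7)/9 + 3) = -15*((-9 + 7)*(⅑) + 3) = -15*(-2*⅑ + 3) = -15*(-2/9 + 3) = -15*25/9 = -125/3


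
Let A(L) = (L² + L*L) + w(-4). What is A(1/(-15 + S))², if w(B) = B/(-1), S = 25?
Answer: 40401/2500 ≈ 16.160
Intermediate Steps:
w(B) = -B (w(B) = B*(-1) = -B)
A(L) = 4 + 2*L² (A(L) = (L² + L*L) - 1*(-4) = (L² + L²) + 4 = 2*L² + 4 = 4 + 2*L²)
A(1/(-15 + S))² = (4 + 2*(1/(-15 + 25))²)² = (4 + 2*(1/10)²)² = (4 + 2*(⅒)²)² = (4 + 2*(1/100))² = (4 + 1/50)² = (201/50)² = 40401/2500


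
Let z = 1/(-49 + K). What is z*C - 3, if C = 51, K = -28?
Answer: -282/77 ≈ -3.6623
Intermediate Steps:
z = -1/77 (z = 1/(-49 - 28) = 1/(-77) = -1/77 ≈ -0.012987)
z*C - 3 = -1/77*51 - 3 = -51/77 - 3 = -282/77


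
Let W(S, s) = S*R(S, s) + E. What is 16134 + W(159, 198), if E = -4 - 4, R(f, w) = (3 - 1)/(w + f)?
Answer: 1919100/119 ≈ 16127.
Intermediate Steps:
R(f, w) = 2/(f + w)
E = -8
W(S, s) = -8 + 2*S/(S + s) (W(S, s) = S*(2/(S + s)) - 8 = 2*S/(S + s) - 8 = -8 + 2*S/(S + s))
16134 + W(159, 198) = 16134 + 2*(-4*198 - 3*159)/(159 + 198) = 16134 + 2*(-792 - 477)/357 = 16134 + 2*(1/357)*(-1269) = 16134 - 846/119 = 1919100/119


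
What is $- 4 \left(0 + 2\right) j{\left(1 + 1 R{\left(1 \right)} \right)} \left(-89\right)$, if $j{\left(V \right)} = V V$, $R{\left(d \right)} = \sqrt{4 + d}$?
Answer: $4272 + 1424 \sqrt{5} \approx 7456.2$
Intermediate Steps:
$j{\left(V \right)} = V^{2}$
$- 4 \left(0 + 2\right) j{\left(1 + 1 R{\left(1 \right)} \right)} \left(-89\right) = - 4 \left(0 + 2\right) \left(1 + 1 \sqrt{4 + 1}\right)^{2} \left(-89\right) = \left(-4\right) 2 \left(1 + 1 \sqrt{5}\right)^{2} \left(-89\right) = - 8 \left(1 + \sqrt{5}\right)^{2} \left(-89\right) = 712 \left(1 + \sqrt{5}\right)^{2}$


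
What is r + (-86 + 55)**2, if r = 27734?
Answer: 28695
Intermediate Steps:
r + (-86 + 55)**2 = 27734 + (-86 + 55)**2 = 27734 + (-31)**2 = 27734 + 961 = 28695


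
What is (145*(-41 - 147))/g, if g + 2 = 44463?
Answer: -27260/44461 ≈ -0.61312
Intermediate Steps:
g = 44461 (g = -2 + 44463 = 44461)
(145*(-41 - 147))/g = (145*(-41 - 147))/44461 = (145*(-188))*(1/44461) = -27260*1/44461 = -27260/44461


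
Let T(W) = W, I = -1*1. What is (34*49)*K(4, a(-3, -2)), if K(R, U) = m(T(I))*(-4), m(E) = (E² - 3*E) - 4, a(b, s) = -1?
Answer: 0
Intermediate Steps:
I = -1
m(E) = -4 + E² - 3*E
K(R, U) = 0 (K(R, U) = (-4 + (-1)² - 3*(-1))*(-4) = (-4 + 1 + 3)*(-4) = 0*(-4) = 0)
(34*49)*K(4, a(-3, -2)) = (34*49)*0 = 1666*0 = 0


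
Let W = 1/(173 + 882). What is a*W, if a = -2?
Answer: -2/1055 ≈ -0.0018957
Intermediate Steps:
W = 1/1055 ≈ 0.00094787
a*W = -2*1/1055 = -2/1055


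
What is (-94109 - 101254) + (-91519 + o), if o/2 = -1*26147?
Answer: -339176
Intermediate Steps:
o = -52294 (o = 2*(-1*26147) = 2*(-26147) = -52294)
(-94109 - 101254) + (-91519 + o) = (-94109 - 101254) + (-91519 - 52294) = -195363 - 143813 = -339176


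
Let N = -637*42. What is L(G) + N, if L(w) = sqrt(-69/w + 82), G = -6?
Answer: -26754 + sqrt(374)/2 ≈ -26744.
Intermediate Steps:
L(w) = sqrt(82 - 69/w)
N = -26754
L(G) + N = sqrt(82 - 69/(-6)) - 26754 = sqrt(82 - 69*(-1/6)) - 26754 = sqrt(82 + 23/2) - 26754 = sqrt(187/2) - 26754 = sqrt(374)/2 - 26754 = -26754 + sqrt(374)/2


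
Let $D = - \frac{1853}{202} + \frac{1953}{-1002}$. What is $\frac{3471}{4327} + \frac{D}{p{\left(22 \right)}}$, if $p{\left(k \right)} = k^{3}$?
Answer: $\frac{622579211809}{777128403832} \approx 0.80113$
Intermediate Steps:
$D = - \frac{187601}{16867}$ ($D = \left(-1853\right) \frac{1}{202} + 1953 \left(- \frac{1}{1002}\right) = - \frac{1853}{202} - \frac{651}{334} = - \frac{187601}{16867} \approx -11.122$)
$\frac{3471}{4327} + \frac{D}{p{\left(22 \right)}} = \frac{3471}{4327} - \frac{187601}{16867 \cdot 22^{3}} = 3471 \cdot \frac{1}{4327} - \frac{187601}{16867 \cdot 10648} = \frac{3471}{4327} - \frac{187601}{179599816} = \frac{622579211809}{777128403832}$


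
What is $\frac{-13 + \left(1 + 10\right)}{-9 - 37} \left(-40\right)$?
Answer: $- \frac{40}{23} \approx -1.7391$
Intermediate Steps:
$\frac{-13 + \left(1 + 10\right)}{-9 - 37} \left(-40\right) = \frac{-13 + 11}{-46} \left(-40\right) = \left(-2\right) \left(- \frac{1}{46}\right) \left(-40\right) = \frac{1}{23} \left(-40\right) = - \frac{40}{23}$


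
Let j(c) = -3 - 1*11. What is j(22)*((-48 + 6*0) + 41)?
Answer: 98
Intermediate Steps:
j(c) = -14 (j(c) = -3 - 11 = -14)
j(22)*((-48 + 6*0) + 41) = -14*((-48 + 6*0) + 41) = -14*((-48 + 0) + 41) = -14*(-48 + 41) = -14*(-7) = 98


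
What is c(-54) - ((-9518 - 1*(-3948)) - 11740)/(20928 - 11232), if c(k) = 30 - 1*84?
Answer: -84379/1616 ≈ -52.215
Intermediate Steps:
c(k) = -54 (c(k) = 30 - 84 = -54)
c(-54) - ((-9518 - 1*(-3948)) - 11740)/(20928 - 11232) = -54 - ((-9518 - 1*(-3948)) - 11740)/(20928 - 11232) = -54 - ((-9518 + 3948) - 11740)/9696 = -54 - (-5570 - 11740)/9696 = -54 - (-17310)/9696 = -54 - 1*(-2885/1616) = -54 + 2885/1616 = -84379/1616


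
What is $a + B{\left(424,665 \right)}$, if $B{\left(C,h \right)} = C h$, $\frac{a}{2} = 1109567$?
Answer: $2501094$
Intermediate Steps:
$a = 2219134$ ($a = 2 \cdot 1109567 = 2219134$)
$a + B{\left(424,665 \right)} = 2219134 + 424 \cdot 665 = 2219134 + 281960 = 2501094$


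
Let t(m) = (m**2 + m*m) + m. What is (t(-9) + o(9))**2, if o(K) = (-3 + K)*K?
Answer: 42849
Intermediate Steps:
o(K) = K*(-3 + K)
t(m) = m + 2*m**2 (t(m) = (m**2 + m**2) + m = 2*m**2 + m = m + 2*m**2)
(t(-9) + o(9))**2 = (-9*(1 + 2*(-9)) + 9*(-3 + 9))**2 = (-9*(1 - 18) + 9*6)**2 = (-9*(-17) + 54)**2 = (153 + 54)**2 = 207**2 = 42849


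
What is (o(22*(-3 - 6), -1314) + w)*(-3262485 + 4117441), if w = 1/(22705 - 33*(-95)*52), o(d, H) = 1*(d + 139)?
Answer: -407322375128/8075 ≈ -5.0442e+7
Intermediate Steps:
o(d, H) = 139 + d (o(d, H) = 1*(139 + d) = 139 + d)
w = 1/185725 (w = 1/(22705 + 3135*52) = 1/(22705 + 163020) = 1/185725 ≈ 5.3843e-6)
(o(22*(-3 - 6), -1314) + w)*(-3262485 + 4117441) = ((139 + 22*(-3 - 6)) + 1/185725)*(-3262485 + 4117441) = ((139 + 22*(-9)) + 1/185725)*854956 = ((139 - 198) + 1/185725)*854956 = (-59 + 1/185725)*854956 = -10957774/185725*854956 = -407322375128/8075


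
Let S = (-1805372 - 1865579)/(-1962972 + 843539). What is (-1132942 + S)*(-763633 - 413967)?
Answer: 64934348335872000/48671 ≈ 1.3341e+12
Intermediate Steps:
S = 3670951/1119433 (S = -3670951/(-1119433) = -3670951*(-1/1119433) = 3670951/1119433 ≈ 3.2793)
(-1132942 + S)*(-763633 - 413967) = (-1132942 + 3670951/1119433)*(-763633 - 413967) = -1268248990935/1119433*(-1177600) = 64934348335872000/48671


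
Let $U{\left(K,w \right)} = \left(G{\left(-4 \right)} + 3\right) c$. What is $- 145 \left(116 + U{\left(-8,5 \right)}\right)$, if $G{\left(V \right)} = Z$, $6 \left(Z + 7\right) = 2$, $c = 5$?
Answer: $- \frac{42485}{3} \approx -14162.0$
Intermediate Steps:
$Z = - \frac{20}{3}$ ($Z = -7 + \frac{1}{6} \cdot 2 = -7 + \frac{1}{3} = - \frac{20}{3} \approx -6.6667$)
$G{\left(V \right)} = - \frac{20}{3}$
$U{\left(K,w \right)} = - \frac{55}{3}$ ($U{\left(K,w \right)} = \left(- \frac{20}{3} + 3\right) 5 = \left(- \frac{11}{3}\right) 5 = - \frac{55}{3}$)
$- 145 \left(116 + U{\left(-8,5 \right)}\right) = - 145 \left(116 - \frac{55}{3}\right) = \left(-145\right) \frac{293}{3} = - \frac{42485}{3}$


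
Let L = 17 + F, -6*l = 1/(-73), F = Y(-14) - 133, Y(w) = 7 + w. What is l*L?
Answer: -41/146 ≈ -0.28082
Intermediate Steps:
F = -140 (F = (7 - 14) - 133 = -7 - 133 = -140)
l = 1/438 (l = -1/6/(-73) = -1/6*(-1/73) = 1/438 ≈ 0.0022831)
L = -123 (L = 17 - 140 = -123)
l*L = (1/438)*(-123) = -41/146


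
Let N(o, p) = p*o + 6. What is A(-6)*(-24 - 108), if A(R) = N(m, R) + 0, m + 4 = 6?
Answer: 792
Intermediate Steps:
m = 2 (m = -4 + 6 = 2)
N(o, p) = 6 + o*p (N(o, p) = o*p + 6 = 6 + o*p)
A(R) = 6 + 2*R (A(R) = (6 + 2*R) + 0 = 6 + 2*R)
A(-6)*(-24 - 108) = (6 + 2*(-6))*(-24 - 108) = (6 - 12)*(-132) = -6*(-132) = 792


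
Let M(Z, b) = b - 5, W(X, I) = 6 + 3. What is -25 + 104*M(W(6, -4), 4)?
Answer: -129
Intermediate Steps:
W(X, I) = 9
M(Z, b) = -5 + b
-25 + 104*M(W(6, -4), 4) = -25 + 104*(-5 + 4) = -25 + 104*(-1) = -25 - 104 = -129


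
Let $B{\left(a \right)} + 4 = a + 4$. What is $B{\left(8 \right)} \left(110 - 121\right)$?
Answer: $-88$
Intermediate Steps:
$B{\left(a \right)} = a$ ($B{\left(a \right)} = -4 + \left(a + 4\right) = -4 + \left(4 + a\right) = a$)
$B{\left(8 \right)} \left(110 - 121\right) = 8 \left(110 - 121\right) = 8 \left(-11\right) = -88$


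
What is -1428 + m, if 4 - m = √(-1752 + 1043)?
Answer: -1424 - I*√709 ≈ -1424.0 - 26.627*I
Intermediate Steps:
m = 4 - I*√709 (m = 4 - √(-1752 + 1043) = 4 - √(-709) = 4 - I*√709 ≈ 4.0 - 26.627*I)
-1428 + m = -1428 + (4 - I*√709) = -1424 - I*√709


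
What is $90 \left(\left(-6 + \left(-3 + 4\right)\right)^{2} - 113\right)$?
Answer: $-7920$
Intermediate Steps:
$90 \left(\left(-6 + \left(-3 + 4\right)\right)^{2} - 113\right) = 90 \left(\left(-6 + 1\right)^{2} - 113\right) = 90 \left(\left(-5\right)^{2} - 113\right) = 90 \left(25 - 113\right) = 90 \left(-88\right) = -7920$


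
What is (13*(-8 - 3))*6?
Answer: -858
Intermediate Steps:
(13*(-8 - 3))*6 = (13*(-11))*6 = -143*6 = -858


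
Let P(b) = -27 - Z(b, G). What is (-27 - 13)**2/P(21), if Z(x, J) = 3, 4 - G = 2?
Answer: -160/3 ≈ -53.333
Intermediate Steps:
G = 2 (G = 4 - 1*2 = 4 - 2 = 2)
P(b) = -30 (P(b) = -27 - 1*3 = -27 - 3 = -30)
(-27 - 13)**2/P(21) = (-27 - 13)**2/(-30) = (-40)**2*(-1/30) = 1600*(-1/30) = -160/3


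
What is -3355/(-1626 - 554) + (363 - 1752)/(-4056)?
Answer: 277265/147368 ≈ 1.8814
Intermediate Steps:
-3355/(-1626 - 554) + (363 - 1752)/(-4056) = -3355/(-2180) - 1389*(-1/4056) = -3355*(-1/2180) + 463/1352 = 671/436 + 463/1352 = 277265/147368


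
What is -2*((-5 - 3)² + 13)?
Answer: -154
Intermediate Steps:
-2*((-5 - 3)² + 13) = -2*((-8)² + 13) = -2*(64 + 13) = -2*77 = -154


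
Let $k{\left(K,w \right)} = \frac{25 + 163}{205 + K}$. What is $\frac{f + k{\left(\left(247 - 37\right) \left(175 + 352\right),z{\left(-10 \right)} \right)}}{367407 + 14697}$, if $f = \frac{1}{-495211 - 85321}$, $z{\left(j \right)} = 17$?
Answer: $\frac{12114349}{2732743508388000} \approx 4.433 \cdot 10^{-9}$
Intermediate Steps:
$k{\left(K,w \right)} = \frac{188}{205 + K}$
$f = - \frac{1}{580532}$ ($f = \frac{1}{-580532} = - \frac{1}{580532} \approx -1.7226 \cdot 10^{-6}$)
$\frac{f + k{\left(\left(247 - 37\right) \left(175 + 352\right),z{\left(-10 \right)} \right)}}{367407 + 14697} = \frac{- \frac{1}{580532} + \frac{188}{205 + \left(247 - 37\right) \left(175 + 352\right)}}{367407 + 14697} = \frac{- \frac{1}{580532} + \frac{188}{205 + 210 \cdot 527}}{382104} = \left(- \frac{1}{580532} + \frac{188}{205 + 110670}\right) \frac{1}{382104} = \left(- \frac{1}{580532} + \frac{188}{110875}\right) \frac{1}{382104} = \frac{109029141}{64366485500} \cdot \frac{1}{382104} = \frac{12114349}{2732743508388000}$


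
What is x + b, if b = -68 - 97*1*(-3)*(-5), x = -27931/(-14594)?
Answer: -22198731/14594 ≈ -1521.1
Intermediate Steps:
x = 27931/14594 (x = -27931*(-1/14594) = 27931/14594 ≈ 1.9139)
b = -1523 (b = -68 - (-291)*(-5) = -68 - 97*15 = -68 - 1455 = -1523)
x + b = 27931/14594 - 1523 = -22198731/14594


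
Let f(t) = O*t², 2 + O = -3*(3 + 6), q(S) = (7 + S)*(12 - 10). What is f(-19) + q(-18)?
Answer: -10491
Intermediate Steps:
q(S) = 14 + 2*S (q(S) = (7 + S)*2 = 14 + 2*S)
O = -29 (O = -2 - 3*(3 + 6) = -2 - 3*9 = -2 - 27 = -29)
f(t) = -29*t²
f(-19) + q(-18) = -29*(-19)² + (14 + 2*(-18)) = -29*361 + (14 - 36) = -10469 - 22 = -10491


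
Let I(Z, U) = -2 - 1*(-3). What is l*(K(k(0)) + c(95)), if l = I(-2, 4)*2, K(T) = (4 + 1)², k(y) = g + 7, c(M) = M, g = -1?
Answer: 240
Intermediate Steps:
k(y) = 6 (k(y) = -1 + 7 = 6)
I(Z, U) = 1 (I(Z, U) = -2 + 3 = 1)
K(T) = 25 (K(T) = 5² = 25)
l = 2 (l = 1*2 = 2)
l*(K(k(0)) + c(95)) = 2*(25 + 95) = 2*120 = 240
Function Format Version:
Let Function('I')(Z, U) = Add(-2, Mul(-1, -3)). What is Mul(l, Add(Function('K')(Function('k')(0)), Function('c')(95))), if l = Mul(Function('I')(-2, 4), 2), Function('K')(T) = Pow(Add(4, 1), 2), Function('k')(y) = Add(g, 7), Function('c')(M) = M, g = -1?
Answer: 240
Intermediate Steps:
Function('k')(y) = 6 (Function('k')(y) = Add(-1, 7) = 6)
Function('I')(Z, U) = 1 (Function('I')(Z, U) = Add(-2, 3) = 1)
Function('K')(T) = 25 (Function('K')(T) = Pow(5, 2) = 25)
l = 2 (l = Mul(1, 2) = 2)
Mul(l, Add(Function('K')(Function('k')(0)), Function('c')(95))) = Mul(2, Add(25, 95)) = Mul(2, 120) = 240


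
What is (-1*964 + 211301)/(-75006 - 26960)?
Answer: -210337/101966 ≈ -2.0628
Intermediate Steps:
(-1*964 + 211301)/(-75006 - 26960) = (-964 + 211301)/(-101966) = 210337*(-1/101966) = -210337/101966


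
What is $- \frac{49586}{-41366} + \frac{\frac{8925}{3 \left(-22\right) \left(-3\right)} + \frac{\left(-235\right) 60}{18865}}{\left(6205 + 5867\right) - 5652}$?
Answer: $\frac{724813990039}{601196732136} \approx 1.2056$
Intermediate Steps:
$- \frac{49586}{-41366} + \frac{\frac{8925}{3 \left(-22\right) \left(-3\right)} + \frac{\left(-235\right) 60}{18865}}{\left(6205 + 5867\right) - 5652} = \left(-49586\right) \left(- \frac{1}{41366}\right) + \frac{\frac{8925}{\left(-66\right) \left(-3\right)} - \frac{2820}{3773}}{12072 - 5652} = \frac{24793}{20683} + \frac{\frac{8925}{198} - \frac{2820}{3773}}{6420} = \frac{24793}{20683} + \left(8925 \cdot \frac{1}{198} - \frac{2820}{3773}\right) \frac{1}{6420} = \frac{24793}{20683} + \left(\frac{2975}{66} - \frac{2820}{3773}\right) \frac{1}{6420} = \frac{24793}{20683} + \frac{1003505}{22638} \cdot \frac{1}{6420} = \frac{24793}{20683} + \frac{200701}{29067192} = \frac{724813990039}{601196732136}$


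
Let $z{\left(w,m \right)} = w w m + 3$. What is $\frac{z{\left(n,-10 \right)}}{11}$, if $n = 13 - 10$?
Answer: $- \frac{87}{11} \approx -7.9091$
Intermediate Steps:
$n = 3$
$z{\left(w,m \right)} = 3 + m w^{2}$ ($z{\left(w,m \right)} = w^{2} m + 3 = m w^{2} + 3 = 3 + m w^{2}$)
$\frac{z{\left(n,-10 \right)}}{11} = \frac{3 - 10 \cdot 3^{2}}{11} = \left(3 - 90\right) \frac{1}{11} = \left(-87\right) \frac{1}{11} = - \frac{87}{11}$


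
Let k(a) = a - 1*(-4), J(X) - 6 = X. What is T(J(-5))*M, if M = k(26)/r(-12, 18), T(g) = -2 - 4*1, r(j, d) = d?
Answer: -10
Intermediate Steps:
J(X) = 6 + X
k(a) = 4 + a (k(a) = a + 4 = 4 + a)
T(g) = -6 (T(g) = -2 - 4 = -6)
M = 5/3 (M = (4 + 26)/18 = 30*(1/18) = 5/3 ≈ 1.6667)
T(J(-5))*M = -6*5/3 = -10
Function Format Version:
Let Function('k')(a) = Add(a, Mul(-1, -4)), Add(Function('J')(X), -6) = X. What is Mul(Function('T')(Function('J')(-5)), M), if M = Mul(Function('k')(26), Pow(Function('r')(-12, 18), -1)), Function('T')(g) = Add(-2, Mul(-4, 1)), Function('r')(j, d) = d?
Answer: -10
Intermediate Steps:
Function('J')(X) = Add(6, X)
Function('k')(a) = Add(4, a) (Function('k')(a) = Add(a, 4) = Add(4, a))
Function('T')(g) = -6 (Function('T')(g) = Add(-2, -4) = -6)
M = Rational(5, 3) (M = Mul(Add(4, 26), Pow(18, -1)) = Mul(30, Rational(1, 18)) = Rational(5, 3) ≈ 1.6667)
Mul(Function('T')(Function('J')(-5)), M) = Mul(-6, Rational(5, 3)) = -10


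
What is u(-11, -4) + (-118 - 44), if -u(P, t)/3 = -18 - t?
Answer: -120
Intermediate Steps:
u(P, t) = 54 + 3*t (u(P, t) = -3*(-18 - t) = 54 + 3*t)
u(-11, -4) + (-118 - 44) = (54 + 3*(-4)) + (-118 - 44) = (54 - 12) - 162 = 42 - 162 = -120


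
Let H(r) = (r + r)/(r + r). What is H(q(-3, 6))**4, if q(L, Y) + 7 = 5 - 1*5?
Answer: 1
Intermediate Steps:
q(L, Y) = -7 (q(L, Y) = -7 + (5 - 1*5) = -7 + (5 - 5) = -7 + 0 = -7)
H(r) = 1 (H(r) = (2*r)/((2*r)) = (2*r)*(1/(2*r)) = 1)
H(q(-3, 6))**4 = 1**4 = 1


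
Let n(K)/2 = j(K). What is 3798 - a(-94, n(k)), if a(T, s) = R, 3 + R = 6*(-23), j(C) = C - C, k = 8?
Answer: 3939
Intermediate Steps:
j(C) = 0
n(K) = 0 (n(K) = 2*0 = 0)
R = -141 (R = -3 + 6*(-23) = -3 - 138 = -141)
a(T, s) = -141
3798 - a(-94, n(k)) = 3798 - 1*(-141) = 3798 + 141 = 3939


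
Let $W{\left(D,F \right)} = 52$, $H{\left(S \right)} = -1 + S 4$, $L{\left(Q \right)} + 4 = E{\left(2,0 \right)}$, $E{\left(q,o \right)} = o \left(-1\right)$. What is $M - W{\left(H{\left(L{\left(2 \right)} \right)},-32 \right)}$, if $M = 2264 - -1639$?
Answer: $3851$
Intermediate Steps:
$E{\left(q,o \right)} = - o$
$L{\left(Q \right)} = -4$ ($L{\left(Q \right)} = -4 - 0 = -4 + 0 = -4$)
$H{\left(S \right)} = -1 + 4 S$
$M = 3903$ ($M = 2264 + 1639 = 3903$)
$M - W{\left(H{\left(L{\left(2 \right)} \right)},-32 \right)} = 3903 - 52 = 3851$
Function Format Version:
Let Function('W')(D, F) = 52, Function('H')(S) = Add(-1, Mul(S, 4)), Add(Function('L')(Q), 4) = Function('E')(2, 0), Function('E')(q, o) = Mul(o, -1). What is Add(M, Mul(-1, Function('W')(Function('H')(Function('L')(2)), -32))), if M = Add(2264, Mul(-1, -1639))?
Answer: 3851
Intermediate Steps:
Function('E')(q, o) = Mul(-1, o)
Function('L')(Q) = -4 (Function('L')(Q) = Add(-4, Mul(-1, 0)) = Add(-4, 0) = -4)
Function('H')(S) = Add(-1, Mul(4, S))
M = 3903 (M = Add(2264, 1639) = 3903)
Add(M, Mul(-1, Function('W')(Function('H')(Function('L')(2)), -32))) = Add(3903, Mul(-1, 52)) = Add(3903, -52) = 3851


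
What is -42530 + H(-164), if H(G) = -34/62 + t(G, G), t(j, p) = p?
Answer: -1323531/31 ≈ -42695.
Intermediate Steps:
H(G) = -17/31 + G (H(G) = -34/62 + G = -34*1/62 + G = -17/31 + G)
-42530 + H(-164) = -42530 + (-17/31 - 164) = -42530 - 5101/31 = -1323531/31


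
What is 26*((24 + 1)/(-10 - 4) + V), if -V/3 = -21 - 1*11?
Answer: 17147/7 ≈ 2449.6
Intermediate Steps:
V = 96 (V = -3*(-21 - 1*11) = -3*(-21 - 11) = -3*(-32) = 96)
26*((24 + 1)/(-10 - 4) + V) = 26*((24 + 1)/(-10 - 4) + 96) = 26*(25/(-14) + 96) = 26*(25*(-1/14) + 96) = 26*(-25/14 + 96) = 26*(1319/14) = 17147/7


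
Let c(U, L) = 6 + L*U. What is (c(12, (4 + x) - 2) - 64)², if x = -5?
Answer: 8836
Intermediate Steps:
(c(12, (4 + x) - 2) - 64)² = ((6 + ((4 - 5) - 2)*12) - 64)² = ((6 + (-1 - 2)*12) - 64)² = ((6 - 3*12) - 64)² = ((6 - 36) - 64)² = (-30 - 64)² = (-94)² = 8836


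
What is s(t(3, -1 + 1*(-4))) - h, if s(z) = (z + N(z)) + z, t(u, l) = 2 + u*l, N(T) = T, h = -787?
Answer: 748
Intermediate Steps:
t(u, l) = 2 + l*u
s(z) = 3*z (s(z) = (z + z) + z = 2*z + z = 3*z)
s(t(3, -1 + 1*(-4))) - h = 3*(2 + (-1 + 1*(-4))*3) - 1*(-787) = 3*(2 + (-1 - 4)*3) + 787 = 3*(2 - 5*3) + 787 = 3*(2 - 15) + 787 = 3*(-13) + 787 = -39 + 787 = 748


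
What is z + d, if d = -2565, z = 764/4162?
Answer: -5337383/2081 ≈ -2564.8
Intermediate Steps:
z = 382/2081 (z = 764*(1/4162) = 382/2081 ≈ 0.18357)
z + d = 382/2081 - 2565 = -5337383/2081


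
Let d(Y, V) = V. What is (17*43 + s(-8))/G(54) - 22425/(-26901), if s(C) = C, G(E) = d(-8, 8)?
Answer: 6542941/71736 ≈ 91.209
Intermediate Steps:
G(E) = 8
(17*43 + s(-8))/G(54) - 22425/(-26901) = (17*43 - 8)/8 - 22425/(-26901) = (731 - 8)*(⅛) - 22425*(-1/26901) = 723*(⅛) + 7475/8967 = 723/8 + 7475/8967 = 6542941/71736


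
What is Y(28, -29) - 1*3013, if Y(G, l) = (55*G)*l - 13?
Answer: -47686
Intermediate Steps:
Y(G, l) = -13 + 55*G*l (Y(G, l) = 55*G*l - 13 = -13 + 55*G*l)
Y(28, -29) - 1*3013 = (-13 + 55*28*(-29)) - 1*3013 = (-13 - 44660) - 3013 = -44673 - 3013 = -47686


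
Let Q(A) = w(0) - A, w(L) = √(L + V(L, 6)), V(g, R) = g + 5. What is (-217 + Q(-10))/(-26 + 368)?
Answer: -23/38 + √5/342 ≈ -0.59873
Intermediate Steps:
V(g, R) = 5 + g
w(L) = √(5 + 2*L) (w(L) = √(L + (5 + L)) = √(5 + 2*L))
Q(A) = √5 - A (Q(A) = √(5 + 2*0) - A = √(5 + 0) - A = √5 - A)
(-217 + Q(-10))/(-26 + 368) = (-217 + (√5 - 1*(-10)))/(-26 + 368) = (-217 + (√5 + 10))/342 = (-217 + (10 + √5))*(1/342) = (-207 + √5)*(1/342) = -23/38 + √5/342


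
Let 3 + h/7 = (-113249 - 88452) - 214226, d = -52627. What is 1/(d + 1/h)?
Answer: -2911510/153224036771 ≈ -1.9002e-5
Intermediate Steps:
h = -2911510 (h = -21 + 7*((-113249 - 88452) - 214226) = -21 + 7*(-201701 - 214226) = -21 + 7*(-415927) = -21 - 2911489 = -2911510)
1/(d + 1/h) = 1/(-52627 + 1/(-2911510)) = 1/(-52627 - 1/2911510) = 1/(-153224036771/2911510) = -2911510/153224036771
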